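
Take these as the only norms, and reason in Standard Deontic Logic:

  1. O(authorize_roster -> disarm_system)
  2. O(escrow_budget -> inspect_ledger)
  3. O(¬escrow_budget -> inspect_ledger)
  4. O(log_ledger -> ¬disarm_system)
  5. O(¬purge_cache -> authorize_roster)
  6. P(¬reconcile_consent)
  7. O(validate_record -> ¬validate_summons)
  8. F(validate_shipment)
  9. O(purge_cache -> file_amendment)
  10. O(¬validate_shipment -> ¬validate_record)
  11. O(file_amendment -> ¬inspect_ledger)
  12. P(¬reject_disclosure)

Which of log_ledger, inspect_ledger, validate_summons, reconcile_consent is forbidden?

log_ledger

By case analysis on ¬escrow_budget: premise 3 gives O(¬escrow_budget -> inspect_ledger) and premise 2 gives O(escrow_budget -> inspect_ledger), so O(inspect_ledger) either way.
Premise 11 is O(file_amendment -> ¬inspect_ledger); contrapositively O(inspect_ledger -> ¬file_amendment). Since O(inspect_ledger) holds, K gives O(¬file_amendment).
Premise 9 is O(purge_cache -> file_amendment); contrapositively O(¬file_amendment -> ¬purge_cache). Since O(¬file_amendment) holds, K gives O(¬purge_cache).
With premise 5, O(¬purge_cache -> authorize_roster), the K-axiom yields O(authorize_roster).
With premise 1, O(authorize_roster -> disarm_system), the K-axiom yields O(disarm_system).
The contrapositive of premise 4 (O(log_ledger -> ¬disarm_system)) is O(disarm_system -> ¬log_ledger), and O(disarm_system) is already established, so O(¬log_ledger).
So O(¬log_ledger) holds, i.e. log_ledger is forbidden. None of the other listed options is forbidden under the premises.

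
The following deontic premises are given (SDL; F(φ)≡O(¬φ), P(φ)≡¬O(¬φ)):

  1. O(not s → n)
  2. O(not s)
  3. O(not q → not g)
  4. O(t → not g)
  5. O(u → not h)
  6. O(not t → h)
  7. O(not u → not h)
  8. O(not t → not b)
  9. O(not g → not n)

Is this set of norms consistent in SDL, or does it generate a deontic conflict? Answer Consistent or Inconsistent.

By case analysis on not u: premise 7 gives O(not u → not h) and premise 5 gives O(u → not h), so O(not h) either way.
The contrapositive of premise 6 (O(not t → h)) is O(not h → t), and O(not h) is already established, so O(t).
Applying K to premise 4 (O(t → not g)) and O(t) yields O(not g).
Applying K to premise 9 (O(not g → not n)) and O(not g) yields O(not n).
The contrapositive of premise 1 (O(not s → n)) is O(not n → s), and O(not n) is already established, so O(s).
But premise 2 directly asserts O(not s).
We now have both O(s) and O(not s) — s is simultaneously obligatory and forbidden, violating the D-axiom.

Inconsistent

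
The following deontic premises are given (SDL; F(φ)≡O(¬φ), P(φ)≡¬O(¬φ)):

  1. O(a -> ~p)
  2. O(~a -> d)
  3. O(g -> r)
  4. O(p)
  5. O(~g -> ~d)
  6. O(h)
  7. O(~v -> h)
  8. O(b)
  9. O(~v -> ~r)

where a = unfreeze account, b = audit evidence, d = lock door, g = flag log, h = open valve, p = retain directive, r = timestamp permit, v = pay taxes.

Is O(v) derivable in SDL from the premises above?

Premise 4 states O(p) outright.
Premise 1, O(a -> ~p), contraposes to O(p -> ~a); with O(p) we get O(~a).
Premise 2 is O(~a -> d); since O(~a), deontic closure gives O(d).
Premise 5 is O(~g -> ~d); contrapositively O(d -> g). Since O(d) holds, K gives O(g).
From O(g) and premise 3, O(g -> r), we obtain O(r).
The contrapositive of premise 9 (O(~v -> ~r)) is O(r -> v), and O(r) is already established, so O(v).
Premises 6, 7, 8 do not contribute to this derivation.
So O(v) follows.

Yes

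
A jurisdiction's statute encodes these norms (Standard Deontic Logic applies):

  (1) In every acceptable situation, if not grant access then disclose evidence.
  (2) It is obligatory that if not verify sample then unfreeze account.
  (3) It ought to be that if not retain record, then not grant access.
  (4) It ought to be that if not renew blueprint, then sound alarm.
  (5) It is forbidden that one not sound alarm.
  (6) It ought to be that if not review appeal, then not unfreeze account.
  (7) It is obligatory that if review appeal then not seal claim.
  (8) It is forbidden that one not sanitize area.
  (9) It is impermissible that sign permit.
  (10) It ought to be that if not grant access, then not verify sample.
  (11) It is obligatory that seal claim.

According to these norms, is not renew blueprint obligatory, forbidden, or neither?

Premise 4 is O(¬renew_blueprint → sound_alarm); even if O(sound_alarm) held, inferring O(¬renew_blueprint) would be affirming the consequent — invalid.
No premise or chain of K-axiom applications forces O(¬renew_blueprint), and none forces O(renew_blueprint). So ¬renew_blueprint is neither obligatory nor forbidden under these norms.

Neither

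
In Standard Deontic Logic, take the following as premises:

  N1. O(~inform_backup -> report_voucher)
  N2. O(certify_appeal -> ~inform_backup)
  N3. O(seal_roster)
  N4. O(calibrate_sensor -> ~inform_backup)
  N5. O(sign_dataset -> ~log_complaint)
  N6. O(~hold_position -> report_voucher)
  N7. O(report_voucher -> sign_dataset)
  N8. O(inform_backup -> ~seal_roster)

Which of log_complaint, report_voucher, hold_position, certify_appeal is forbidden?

Premise 3 gives O(seal_roster).
Premise 8 is O(inform_backup -> ~seal_roster); contrapositively O(seal_roster -> ~inform_backup). Since O(seal_roster) holds, K gives O(~inform_backup).
With premise 1, O(~inform_backup -> report_voucher), the K-axiom yields O(report_voucher).
Premise 7 is O(report_voucher -> sign_dataset); since O(report_voucher), deontic closure gives O(sign_dataset).
With premise 5, O(sign_dataset -> ~log_complaint), the K-axiom yields O(~log_complaint).
So O(~log_complaint) holds, i.e. log_complaint is forbidden. None of the other listed options is forbidden under the premises.

log_complaint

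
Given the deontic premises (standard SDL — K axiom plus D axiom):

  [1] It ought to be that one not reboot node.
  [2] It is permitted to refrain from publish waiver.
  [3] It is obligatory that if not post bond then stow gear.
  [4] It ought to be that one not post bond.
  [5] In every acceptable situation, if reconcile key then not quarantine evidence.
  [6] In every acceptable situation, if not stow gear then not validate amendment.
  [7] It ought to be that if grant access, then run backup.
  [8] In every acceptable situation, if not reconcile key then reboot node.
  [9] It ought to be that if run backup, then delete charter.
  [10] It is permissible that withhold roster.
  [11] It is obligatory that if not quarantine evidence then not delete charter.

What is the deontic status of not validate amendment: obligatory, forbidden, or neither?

Premise 6 is O(¬stow_gear → ¬validate_amendment), but O(¬stow_gear) is not derivable from the premises, so it does not yield O(¬validate_amendment).
No premise or chain of K-axiom applications forces O(¬validate_amendment), and none forces O(validate_amendment). So ¬validate_amendment is neither obligatory nor forbidden under these norms.

Neither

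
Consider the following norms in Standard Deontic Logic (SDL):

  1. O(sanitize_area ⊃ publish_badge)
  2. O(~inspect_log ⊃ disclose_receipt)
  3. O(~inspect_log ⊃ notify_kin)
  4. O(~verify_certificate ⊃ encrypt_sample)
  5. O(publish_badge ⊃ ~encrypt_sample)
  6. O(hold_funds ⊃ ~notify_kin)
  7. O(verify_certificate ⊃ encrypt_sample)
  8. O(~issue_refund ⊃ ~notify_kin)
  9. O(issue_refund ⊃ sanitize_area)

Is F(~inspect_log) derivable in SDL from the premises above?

Premises 4 and 7 cover both cases: O(~verify_certificate ⊃ encrypt_sample) and O(verify_certificate ⊃ encrypt_sample). Since ~verify_certificate ∨ verify_certificate is a tautology, O(encrypt_sample) follows.
Premise 5, O(publish_badge ⊃ ~encrypt_sample), contraposes to O(encrypt_sample ⊃ ~publish_badge); with O(encrypt_sample) we get O(~publish_badge).
Premise 1 is O(sanitize_area ⊃ publish_badge); contrapositively O(~publish_badge ⊃ ~sanitize_area). Since O(~publish_badge) holds, K gives O(~sanitize_area).
The contrapositive of premise 9 (O(issue_refund ⊃ sanitize_area)) is O(~sanitize_area ⊃ ~issue_refund), and O(~sanitize_area) is already established, so O(~issue_refund).
Premise 8 is O(~issue_refund ⊃ ~notify_kin); since O(~issue_refund), deontic closure gives O(~notify_kin).
Premise 3, O(~inspect_log ⊃ notify_kin), contraposes to O(~notify_kin ⊃ inspect_log); with O(~notify_kin) we get O(inspect_log).
Premises 2, 6 do not contribute to this derivation.
So O(inspect_log) holds, i.e. F(~inspect_log). The claim follows.

Yes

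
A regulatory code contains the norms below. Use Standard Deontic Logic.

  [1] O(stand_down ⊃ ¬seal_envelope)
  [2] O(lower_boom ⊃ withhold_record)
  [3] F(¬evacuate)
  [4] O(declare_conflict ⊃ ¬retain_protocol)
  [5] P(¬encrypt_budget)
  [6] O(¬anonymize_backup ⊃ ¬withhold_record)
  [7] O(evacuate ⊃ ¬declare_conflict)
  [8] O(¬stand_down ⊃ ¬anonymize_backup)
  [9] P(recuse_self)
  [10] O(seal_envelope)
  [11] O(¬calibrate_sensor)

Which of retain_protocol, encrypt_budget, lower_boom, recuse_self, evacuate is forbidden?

Premise 10 states O(seal_envelope) outright.
Premise 1, O(stand_down ⊃ ¬seal_envelope), contraposes to O(seal_envelope ⊃ ¬stand_down); with O(seal_envelope) we get O(¬stand_down).
From O(¬stand_down) and premise 8, O(¬stand_down ⊃ ¬anonymize_backup), we obtain O(¬anonymize_backup).
Premise 6 is O(¬anonymize_backup ⊃ ¬withhold_record); since O(¬anonymize_backup), deontic closure gives O(¬withhold_record).
The contrapositive of premise 2 (O(lower_boom ⊃ withhold_record)) is O(¬withhold_record ⊃ ¬lower_boom), and O(¬withhold_record) is already established, so O(¬lower_boom).
So O(¬lower_boom) holds, i.e. lower_boom is forbidden. None of the other listed options is forbidden under the premises.

lower_boom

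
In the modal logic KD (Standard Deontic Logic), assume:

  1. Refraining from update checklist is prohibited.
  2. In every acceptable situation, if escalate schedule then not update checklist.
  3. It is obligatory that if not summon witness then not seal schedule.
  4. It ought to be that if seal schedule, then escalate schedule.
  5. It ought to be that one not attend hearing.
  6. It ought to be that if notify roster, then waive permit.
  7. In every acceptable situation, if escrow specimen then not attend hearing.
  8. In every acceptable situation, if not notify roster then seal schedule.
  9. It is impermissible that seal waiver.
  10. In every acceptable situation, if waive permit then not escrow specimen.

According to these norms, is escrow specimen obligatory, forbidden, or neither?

Premise 1, F(¬update_checklist), is equivalent to O(update_checklist).
The contrapositive of premise 2 (O(escalate_schedule → ¬update_checklist)) is O(update_checklist → ¬escalate_schedule), and O(update_checklist) is already established, so O(¬escalate_schedule).
Premise 4, O(seal_schedule → escalate_schedule), contraposes to O(¬escalate_schedule → ¬seal_schedule); with O(¬escalate_schedule) we get O(¬seal_schedule).
The contrapositive of premise 8 (O(¬notify_roster → seal_schedule)) is O(¬seal_schedule → notify_roster), and O(¬seal_schedule) is already established, so O(notify_roster).
Premise 6 is O(notify_roster → waive_permit); since O(notify_roster), deontic closure gives O(waive_permit).
Premise 10 is O(waive_permit → ¬escrow_specimen); since O(waive_permit), deontic closure gives O(¬escrow_specimen).
Premises 3, 5, 7, 9 do not contribute to this derivation.
Thus O(¬escrow_specimen), which is F(escrow_specimen): escrow_specimen is forbidden.

Forbidden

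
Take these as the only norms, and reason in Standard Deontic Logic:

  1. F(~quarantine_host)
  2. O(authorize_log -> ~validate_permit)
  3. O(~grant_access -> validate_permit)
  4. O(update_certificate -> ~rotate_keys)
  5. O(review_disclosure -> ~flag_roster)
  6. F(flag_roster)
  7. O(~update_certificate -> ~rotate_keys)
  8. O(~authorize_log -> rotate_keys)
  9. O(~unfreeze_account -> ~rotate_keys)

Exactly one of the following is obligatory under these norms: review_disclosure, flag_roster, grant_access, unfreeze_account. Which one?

Premises 4 and 7 cover both cases: O(update_certificate -> ~rotate_keys) and O(~update_certificate -> ~rotate_keys). Since update_certificate ∨ ~update_certificate is a tautology, O(~rotate_keys) follows.
Premise 8 is O(~authorize_log -> rotate_keys); contrapositively O(~rotate_keys -> authorize_log). Since O(~rotate_keys) holds, K gives O(authorize_log).
Applying K to premise 2 (O(authorize_log -> ~validate_permit)) and O(authorize_log) yields O(~validate_permit).
Premise 3 is O(~grant_access -> validate_permit); contrapositively O(~validate_permit -> grant_access). Since O(~validate_permit) holds, K gives O(grant_access).
So O(grant_access) holds — grant_access is obligatory. None of the other listed options is made obligatory by any chain of premises.

grant_access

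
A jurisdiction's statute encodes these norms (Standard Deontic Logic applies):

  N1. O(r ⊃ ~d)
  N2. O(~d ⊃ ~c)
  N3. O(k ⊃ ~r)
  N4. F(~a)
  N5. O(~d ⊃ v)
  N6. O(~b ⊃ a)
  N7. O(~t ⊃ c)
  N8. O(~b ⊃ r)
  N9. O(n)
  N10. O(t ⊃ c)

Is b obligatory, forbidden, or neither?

Obligatory

Premises 7 and 10 are O(~t ⊃ c) and O(t ⊃ c); every ideal world satisfies ~t or t, so in either case c holds — hence O(c).
Premise 2 is O(~d ⊃ ~c); contrapositively O(c ⊃ d). Since O(c) holds, K gives O(d).
Premise 1 is O(r ⊃ ~d); contrapositively O(d ⊃ ~r). Since O(d) holds, K gives O(~r).
The contrapositive of premise 8 (O(~b ⊃ r)) is O(~r ⊃ b), and O(~r) is already established, so O(b).
Premises 3, 4, 5, 6, 9 do not contribute to this derivation.
Hence b is obligatory.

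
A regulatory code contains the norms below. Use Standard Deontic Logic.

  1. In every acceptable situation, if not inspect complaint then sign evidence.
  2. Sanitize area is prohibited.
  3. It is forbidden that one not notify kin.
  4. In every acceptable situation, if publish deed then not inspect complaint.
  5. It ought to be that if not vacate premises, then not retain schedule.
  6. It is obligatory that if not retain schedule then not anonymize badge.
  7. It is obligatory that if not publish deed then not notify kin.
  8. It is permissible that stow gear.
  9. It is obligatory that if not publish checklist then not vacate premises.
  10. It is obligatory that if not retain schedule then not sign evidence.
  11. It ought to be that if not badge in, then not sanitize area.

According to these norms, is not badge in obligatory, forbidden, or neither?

Premise 11 is O(¬badge_in → ¬sanitize_area); even if O(¬sanitize_area) held, inferring O(¬badge_in) would be affirming the consequent — invalid.
No premise or chain of K-axiom applications forces O(¬badge_in), and none forces O(badge_in). So ¬badge_in is neither obligatory nor forbidden under these norms.

Neither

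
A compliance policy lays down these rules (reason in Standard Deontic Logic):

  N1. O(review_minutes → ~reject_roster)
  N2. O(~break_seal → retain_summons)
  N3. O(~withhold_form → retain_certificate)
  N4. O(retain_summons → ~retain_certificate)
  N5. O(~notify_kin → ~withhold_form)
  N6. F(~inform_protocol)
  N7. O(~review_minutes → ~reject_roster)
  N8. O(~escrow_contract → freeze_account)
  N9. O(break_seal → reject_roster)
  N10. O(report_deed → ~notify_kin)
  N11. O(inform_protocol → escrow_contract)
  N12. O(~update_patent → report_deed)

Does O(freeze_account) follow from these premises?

Premise 8 is O(~escrow_contract → freeze_account), but O(~escrow_contract) is not derivable from the premises, so it does not yield O(freeze_account).
No other premise forces O(freeze_account). An ideal world satisfying every premise can still have freeze_account false, so O(freeze_account) is not derivable.

No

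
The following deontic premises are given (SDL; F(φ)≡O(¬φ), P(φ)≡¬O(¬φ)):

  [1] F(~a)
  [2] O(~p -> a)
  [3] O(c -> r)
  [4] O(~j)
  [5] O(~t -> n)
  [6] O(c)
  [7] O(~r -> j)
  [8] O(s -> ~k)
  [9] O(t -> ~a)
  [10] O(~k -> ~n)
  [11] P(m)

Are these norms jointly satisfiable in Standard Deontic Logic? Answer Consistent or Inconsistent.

Premise 7 is O(~r -> j), but O(~r) is not derivable from the premises, so it does not yield O(j).
So O(j) is not derivable, and the apparent clash with O(~j) does not arise.
A world satisfying every obligation exists (e.g. a=true, c=true, j=false, k=true, m=false, n=true, p=false, r=true, s=false, t=false); no atom is both obligatory and forbidden, so the set is consistent.

Consistent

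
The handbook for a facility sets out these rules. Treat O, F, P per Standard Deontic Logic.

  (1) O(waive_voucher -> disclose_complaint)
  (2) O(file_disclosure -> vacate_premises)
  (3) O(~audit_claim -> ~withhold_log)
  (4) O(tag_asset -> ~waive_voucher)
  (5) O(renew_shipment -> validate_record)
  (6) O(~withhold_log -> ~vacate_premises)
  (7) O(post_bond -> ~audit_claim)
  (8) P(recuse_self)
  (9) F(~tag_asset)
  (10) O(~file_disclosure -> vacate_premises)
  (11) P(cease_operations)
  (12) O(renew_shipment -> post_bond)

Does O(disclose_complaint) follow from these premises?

No

Premise 1 is O(waive_voucher -> disclose_complaint), but O(waive_voucher) is not derivable from the premises, so it does not yield O(disclose_complaint).
No other premise forces O(disclose_complaint). An ideal world satisfying every premise can still have disclose_complaint false, so O(disclose_complaint) is not derivable.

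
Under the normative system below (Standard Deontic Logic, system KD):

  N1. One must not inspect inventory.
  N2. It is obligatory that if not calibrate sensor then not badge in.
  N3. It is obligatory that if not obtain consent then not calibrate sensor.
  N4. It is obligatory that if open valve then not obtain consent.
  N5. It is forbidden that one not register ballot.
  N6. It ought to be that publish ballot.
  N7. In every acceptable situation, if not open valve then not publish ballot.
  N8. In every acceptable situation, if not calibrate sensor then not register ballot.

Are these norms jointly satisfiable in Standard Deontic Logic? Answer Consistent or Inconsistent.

Premise 5, F(¬register_ballot), is equivalent to O(register_ballot).
The contrapositive of premise 8 (O(¬calibrate_sensor → ¬register_ballot)) is O(register_ballot → calibrate_sensor), and O(register_ballot) is already established, so O(calibrate_sensor).
The contrapositive of premise 3 (O(¬obtain_consent → ¬calibrate_sensor)) is O(calibrate_sensor → obtain_consent), and O(calibrate_sensor) is already established, so O(obtain_consent).
The contrapositive of premise 4 (O(open_valve → ¬obtain_consent)) is O(obtain_consent → ¬open_valve), and O(obtain_consent) is already established, so O(¬open_valve).
From O(¬open_valve) and premise 7, O(¬open_valve → ¬publish_ballot), we obtain O(¬publish_ballot).
But premise 6 directly asserts O(publish_ballot).
We now have both O(¬publish_ballot) and O(publish_ballot) — publish_ballot is simultaneously obligatory and forbidden, violating the D-axiom.

Inconsistent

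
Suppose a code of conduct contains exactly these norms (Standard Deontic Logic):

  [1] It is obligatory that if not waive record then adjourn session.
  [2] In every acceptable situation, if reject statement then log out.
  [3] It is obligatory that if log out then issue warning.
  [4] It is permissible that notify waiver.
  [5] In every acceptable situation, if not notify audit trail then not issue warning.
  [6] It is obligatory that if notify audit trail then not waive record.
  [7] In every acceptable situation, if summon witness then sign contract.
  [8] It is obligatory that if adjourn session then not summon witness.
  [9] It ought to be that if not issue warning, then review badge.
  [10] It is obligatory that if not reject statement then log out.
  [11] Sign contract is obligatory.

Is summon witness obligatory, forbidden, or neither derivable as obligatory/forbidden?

Forbidden

Premises 2 and 10 cover both cases: O(reject_statement → log_out) and O(¬reject_statement → log_out). Since reject_statement ∨ ¬reject_statement is a tautology, O(log_out) follows.
Applying K to premise 3 (O(log_out → issue_warning)) and O(log_out) yields O(issue_warning).
Premise 5, O(¬notify_audit_trail → ¬issue_warning), contraposes to O(issue_warning → notify_audit_trail); with O(issue_warning) we get O(notify_audit_trail).
Premise 6 is O(notify_audit_trail → ¬waive_record); since O(notify_audit_trail), deontic closure gives O(¬waive_record).
Applying K to premise 1 (O(¬waive_record → adjourn_session)) and O(¬waive_record) yields O(adjourn_session).
With premise 8, O(adjourn_session → ¬summon_witness), the K-axiom yields O(¬summon_witness).
Premises 4, 7, 9, 11 do not contribute to this derivation.
Thus O(¬summon_witness), which is F(summon_witness): summon_witness is forbidden.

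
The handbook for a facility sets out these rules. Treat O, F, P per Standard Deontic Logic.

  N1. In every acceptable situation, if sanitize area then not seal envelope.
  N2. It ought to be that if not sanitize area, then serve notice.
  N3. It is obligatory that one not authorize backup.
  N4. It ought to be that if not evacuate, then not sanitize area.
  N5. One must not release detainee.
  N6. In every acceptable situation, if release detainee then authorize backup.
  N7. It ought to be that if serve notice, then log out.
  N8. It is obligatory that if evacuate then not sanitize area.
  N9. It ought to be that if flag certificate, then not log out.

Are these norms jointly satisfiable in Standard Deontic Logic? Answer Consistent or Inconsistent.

Premise 6 is O(release_detainee → authorize_backup), but O(release_detainee) is not derivable from the premises, so it does not yield O(authorize_backup).
So O(authorize_backup) is not derivable, and the apparent clash with O(¬authorize_backup) does not arise.
A world satisfying every obligation exists (e.g. authorize_backup=false, evacuate=false, flag_certificate=false, log_out=true, release_detainee=false, sanitize_area=false, seal_envelope=false, serve_notice=true); no atom is both obligatory and forbidden, so the set is consistent.

Consistent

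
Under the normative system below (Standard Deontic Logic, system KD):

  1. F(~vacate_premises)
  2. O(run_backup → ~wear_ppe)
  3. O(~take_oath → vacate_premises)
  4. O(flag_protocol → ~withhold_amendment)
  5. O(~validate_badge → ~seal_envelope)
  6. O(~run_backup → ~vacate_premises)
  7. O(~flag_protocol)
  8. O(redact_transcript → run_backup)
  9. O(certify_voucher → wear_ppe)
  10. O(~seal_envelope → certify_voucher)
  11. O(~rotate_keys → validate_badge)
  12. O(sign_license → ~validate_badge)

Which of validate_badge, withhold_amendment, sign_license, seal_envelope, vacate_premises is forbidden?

sign_license

Premise 1, F(~vacate_premises), is equivalent to O(vacate_premises).
The contrapositive of premise 6 (O(~run_backup → ~vacate_premises)) is O(vacate_premises → run_backup), and O(vacate_premises) is already established, so O(run_backup).
Applying K to premise 2 (O(run_backup → ~wear_ppe)) and O(run_backup) yields O(~wear_ppe).
Premise 9 is O(certify_voucher → wear_ppe); contrapositively O(~wear_ppe → ~certify_voucher). Since O(~wear_ppe) holds, K gives O(~certify_voucher).
Premise 10, O(~seal_envelope → certify_voucher), contraposes to O(~certify_voucher → seal_envelope); with O(~certify_voucher) we get O(seal_envelope).
Premise 5 is O(~validate_badge → ~seal_envelope); contrapositively O(seal_envelope → validate_badge). Since O(seal_envelope) holds, K gives O(validate_badge).
The contrapositive of premise 12 (O(sign_license → ~validate_badge)) is O(validate_badge → ~sign_license), and O(validate_badge) is already established, so O(~sign_license).
So O(~sign_license) holds, i.e. sign_license is forbidden. None of the other listed options is forbidden under the premises.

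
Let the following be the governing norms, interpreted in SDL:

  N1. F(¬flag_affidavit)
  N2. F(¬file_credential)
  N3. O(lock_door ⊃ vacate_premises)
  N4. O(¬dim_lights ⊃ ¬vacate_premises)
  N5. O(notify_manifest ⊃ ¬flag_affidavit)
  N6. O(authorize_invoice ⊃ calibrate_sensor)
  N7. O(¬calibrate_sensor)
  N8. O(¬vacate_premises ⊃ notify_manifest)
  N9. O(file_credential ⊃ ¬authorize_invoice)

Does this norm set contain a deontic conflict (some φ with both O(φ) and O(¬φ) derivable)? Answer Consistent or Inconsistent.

Premise 6 is O(authorize_invoice ⊃ calibrate_sensor), but O(authorize_invoice) is not derivable from the premises, so it does not yield O(calibrate_sensor).
So O(calibrate_sensor) is not derivable, and the apparent clash with O(¬calibrate_sensor) does not arise.
A world satisfying every obligation exists (e.g. authorize_invoice=false, calibrate_sensor=false, dim_lights=true, file_credential=true, flag_affidavit=true, lock_door=false, notify_manifest=false, vacate_premises=true); no atom is both obligatory and forbidden, so the set is consistent.

Consistent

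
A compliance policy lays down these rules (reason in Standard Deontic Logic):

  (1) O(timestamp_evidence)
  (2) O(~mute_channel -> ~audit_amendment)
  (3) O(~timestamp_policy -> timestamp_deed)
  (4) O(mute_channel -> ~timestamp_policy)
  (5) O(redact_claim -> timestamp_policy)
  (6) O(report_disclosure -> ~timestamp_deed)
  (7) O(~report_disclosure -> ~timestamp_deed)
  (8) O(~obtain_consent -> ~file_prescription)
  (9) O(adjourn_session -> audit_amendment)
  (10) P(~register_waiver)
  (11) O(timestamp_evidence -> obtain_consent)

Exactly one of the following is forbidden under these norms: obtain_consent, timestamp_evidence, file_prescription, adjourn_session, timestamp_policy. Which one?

By case analysis on report_disclosure: premise 6 gives O(report_disclosure -> ~timestamp_deed) and premise 7 gives O(~report_disclosure -> ~timestamp_deed), so O(~timestamp_deed) either way.
The contrapositive of premise 3 (O(~timestamp_policy -> timestamp_deed)) is O(~timestamp_deed -> timestamp_policy), and O(~timestamp_deed) is already established, so O(timestamp_policy).
Premise 4, O(mute_channel -> ~timestamp_policy), contraposes to O(timestamp_policy -> ~mute_channel); with O(timestamp_policy) we get O(~mute_channel).
From O(~mute_channel) and premise 2, O(~mute_channel -> ~audit_amendment), we obtain O(~audit_amendment).
Premise 9 is O(adjourn_session -> audit_amendment); contrapositively O(~audit_amendment -> ~adjourn_session). Since O(~audit_amendment) holds, K gives O(~adjourn_session).
So O(~adjourn_session) holds, i.e. adjourn_session is forbidden. None of the other listed options is forbidden under the premises.

adjourn_session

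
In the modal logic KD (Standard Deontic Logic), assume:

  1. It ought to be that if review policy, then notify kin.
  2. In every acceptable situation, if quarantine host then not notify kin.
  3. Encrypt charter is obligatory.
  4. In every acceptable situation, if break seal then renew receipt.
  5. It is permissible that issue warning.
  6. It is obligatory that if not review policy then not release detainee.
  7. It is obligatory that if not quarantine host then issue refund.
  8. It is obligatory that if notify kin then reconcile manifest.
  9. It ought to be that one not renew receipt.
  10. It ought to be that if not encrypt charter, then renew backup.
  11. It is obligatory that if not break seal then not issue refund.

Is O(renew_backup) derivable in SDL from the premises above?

Premise 10 is O(¬encrypt_charter → renew_backup), but O(¬encrypt_charter) is not derivable from the premises, so it does not yield O(renew_backup).
No other premise forces O(renew_backup). An ideal world satisfying every premise can still have renew_backup false, so O(renew_backup) is not derivable.

No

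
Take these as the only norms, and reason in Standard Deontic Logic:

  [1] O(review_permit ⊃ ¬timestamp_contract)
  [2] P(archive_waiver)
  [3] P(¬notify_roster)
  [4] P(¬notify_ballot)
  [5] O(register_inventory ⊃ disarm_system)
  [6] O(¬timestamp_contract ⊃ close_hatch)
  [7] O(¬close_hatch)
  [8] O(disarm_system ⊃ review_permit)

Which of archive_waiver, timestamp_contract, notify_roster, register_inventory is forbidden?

Premise 7 states O(¬close_hatch) outright.
Premise 6 is O(¬timestamp_contract ⊃ close_hatch); contrapositively O(¬close_hatch ⊃ timestamp_contract). Since O(¬close_hatch) holds, K gives O(timestamp_contract).
The contrapositive of premise 1 (O(review_permit ⊃ ¬timestamp_contract)) is O(timestamp_contract ⊃ ¬review_permit), and O(timestamp_contract) is already established, so O(¬review_permit).
Premise 8 is O(disarm_system ⊃ review_permit); contrapositively O(¬review_permit ⊃ ¬disarm_system). Since O(¬review_permit) holds, K gives O(¬disarm_system).
Premise 5, O(register_inventory ⊃ disarm_system), contraposes to O(¬disarm_system ⊃ ¬register_inventory); with O(¬disarm_system) we get O(¬register_inventory).
So O(¬register_inventory) holds, i.e. register_inventory is forbidden. None of the other listed options is forbidden under the premises.

register_inventory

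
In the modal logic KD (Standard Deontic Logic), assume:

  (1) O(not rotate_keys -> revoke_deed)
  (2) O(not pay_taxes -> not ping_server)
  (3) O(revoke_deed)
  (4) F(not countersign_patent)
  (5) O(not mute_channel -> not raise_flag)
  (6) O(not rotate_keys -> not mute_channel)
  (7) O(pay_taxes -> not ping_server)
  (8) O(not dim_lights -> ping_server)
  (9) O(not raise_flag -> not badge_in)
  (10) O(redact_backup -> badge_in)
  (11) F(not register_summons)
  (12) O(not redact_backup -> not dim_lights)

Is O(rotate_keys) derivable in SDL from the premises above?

Yes

By case analysis on not pay_taxes: premise 2 gives O(not pay_taxes -> not ping_server) and premise 7 gives O(pay_taxes -> not ping_server), so O(not ping_server) either way.
The contrapositive of premise 8 (O(not dim_lights -> ping_server)) is O(not ping_server -> dim_lights), and O(not ping_server) is already established, so O(dim_lights).
Premise 12 is O(not redact_backup -> not dim_lights); contrapositively O(dim_lights -> redact_backup). Since O(dim_lights) holds, K gives O(redact_backup).
With premise 10, O(redact_backup -> badge_in), the K-axiom yields O(badge_in).
The contrapositive of premise 9 (O(not raise_flag -> not badge_in)) is O(badge_in -> raise_flag), and O(badge_in) is already established, so O(raise_flag).
Premise 5, O(not mute_channel -> not raise_flag), contraposes to O(raise_flag -> mute_channel); with O(raise_flag) we get O(mute_channel).
Premise 6 is O(not rotate_keys -> not mute_channel); contrapositively O(mute_channel -> rotate_keys). Since O(mute_channel) holds, K gives O(rotate_keys).
Premises 1, 3, 4, 11 do not contribute to this derivation.
So O(rotate_keys) follows.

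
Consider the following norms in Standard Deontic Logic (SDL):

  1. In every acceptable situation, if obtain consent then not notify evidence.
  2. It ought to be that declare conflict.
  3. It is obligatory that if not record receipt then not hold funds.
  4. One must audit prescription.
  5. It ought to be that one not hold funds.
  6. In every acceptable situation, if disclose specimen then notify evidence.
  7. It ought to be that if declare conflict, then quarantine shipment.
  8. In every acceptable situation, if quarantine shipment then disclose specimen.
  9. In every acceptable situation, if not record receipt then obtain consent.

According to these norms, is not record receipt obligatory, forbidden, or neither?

Forbidden

Premise 2 states O(declare_conflict) outright.
With premise 7, O(declare_conflict → quarantine_shipment), the K-axiom yields O(quarantine_shipment).
Applying K to premise 8 (O(quarantine_shipment → disclose_specimen)) and O(quarantine_shipment) yields O(disclose_specimen).
From O(disclose_specimen) and premise 6, O(disclose_specimen → notify_evidence), we obtain O(notify_evidence).
The contrapositive of premise 1 (O(obtain_consent → ¬notify_evidence)) is O(notify_evidence → ¬obtain_consent), and O(notify_evidence) is already established, so O(¬obtain_consent).
The contrapositive of premise 9 (O(¬record_receipt → obtain_consent)) is O(¬obtain_consent → record_receipt), and O(¬obtain_consent) is already established, so O(record_receipt).
Premises 3, 4, 5 do not contribute to this derivation.
Thus O(record_receipt), which is F(¬record_receipt): ¬record_receipt is forbidden.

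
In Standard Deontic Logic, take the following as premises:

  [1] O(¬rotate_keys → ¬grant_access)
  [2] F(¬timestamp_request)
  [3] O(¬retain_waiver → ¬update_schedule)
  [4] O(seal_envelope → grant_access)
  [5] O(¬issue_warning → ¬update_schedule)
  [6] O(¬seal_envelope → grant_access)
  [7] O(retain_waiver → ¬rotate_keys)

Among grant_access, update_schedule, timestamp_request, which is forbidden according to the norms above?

update_schedule

Premises 4 and 6 are O(seal_envelope → grant_access) and O(¬seal_envelope → grant_access); every ideal world satisfies seal_envelope or ¬seal_envelope, so in either case grant_access holds — hence O(grant_access).
Premise 1, O(¬rotate_keys → ¬grant_access), contraposes to O(grant_access → rotate_keys); with O(grant_access) we get O(rotate_keys).
Premise 7, O(retain_waiver → ¬rotate_keys), contraposes to O(rotate_keys → ¬retain_waiver); with O(rotate_keys) we get O(¬retain_waiver).
With premise 3, O(¬retain_waiver → ¬update_schedule), the K-axiom yields O(¬update_schedule).
So O(¬update_schedule) holds, i.e. update_schedule is forbidden. None of the other listed options is forbidden under the premises.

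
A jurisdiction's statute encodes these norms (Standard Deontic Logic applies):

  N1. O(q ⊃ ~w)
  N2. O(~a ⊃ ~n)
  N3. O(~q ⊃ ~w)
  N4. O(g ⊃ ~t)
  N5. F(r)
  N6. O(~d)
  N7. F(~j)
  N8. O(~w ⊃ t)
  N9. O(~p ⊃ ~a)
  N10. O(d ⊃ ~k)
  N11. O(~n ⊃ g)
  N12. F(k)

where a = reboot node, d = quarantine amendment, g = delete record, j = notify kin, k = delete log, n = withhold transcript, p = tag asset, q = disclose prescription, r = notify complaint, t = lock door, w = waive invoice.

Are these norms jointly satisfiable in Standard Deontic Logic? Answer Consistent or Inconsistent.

Premise 10 is O(d ⊃ ~k); even if O(~k) held, inferring O(d) would be affirming the consequent — invalid.
So O(d) is not derivable, and the apparent clash with O(~d) does not arise.
A world satisfying every obligation exists (e.g. a=true, d=false, g=false, j=true, k=false, n=true, p=true, q=false, r=false, t=true, w=false); no atom is both obligatory and forbidden, so the set is consistent.

Consistent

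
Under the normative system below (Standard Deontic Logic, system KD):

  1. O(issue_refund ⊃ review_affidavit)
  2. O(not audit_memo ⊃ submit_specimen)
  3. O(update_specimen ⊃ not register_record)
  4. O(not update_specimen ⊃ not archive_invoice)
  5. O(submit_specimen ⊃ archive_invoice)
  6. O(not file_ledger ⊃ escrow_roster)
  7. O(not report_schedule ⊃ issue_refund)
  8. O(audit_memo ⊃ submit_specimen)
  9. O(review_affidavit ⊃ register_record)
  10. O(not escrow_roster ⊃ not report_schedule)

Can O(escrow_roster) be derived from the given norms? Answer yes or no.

Yes

Premises 2 and 8 are O(not audit_memo ⊃ submit_specimen) and O(audit_memo ⊃ submit_specimen); every ideal world satisfies not audit_memo or audit_memo, so in either case submit_specimen holds — hence O(submit_specimen).
Premise 5 is O(submit_specimen ⊃ archive_invoice); since O(submit_specimen), deontic closure gives O(archive_invoice).
Premise 4 is O(not update_specimen ⊃ not archive_invoice); contrapositively O(archive_invoice ⊃ update_specimen). Since O(archive_invoice) holds, K gives O(update_specimen).
With premise 3, O(update_specimen ⊃ not register_record), the K-axiom yields O(not register_record).
Premise 9 is O(review_affidavit ⊃ register_record); contrapositively O(not register_record ⊃ not review_affidavit). Since O(not register_record) holds, K gives O(not review_affidavit).
Premise 1, O(issue_refund ⊃ review_affidavit), contraposes to O(not review_affidavit ⊃ not issue_refund); with O(not review_affidavit) we get O(not issue_refund).
Premise 7, O(not report_schedule ⊃ issue_refund), contraposes to O(not issue_refund ⊃ report_schedule); with O(not issue_refund) we get O(report_schedule).
The contrapositive of premise 10 (O(not escrow_roster ⊃ not report_schedule)) is O(report_schedule ⊃ escrow_roster), and O(report_schedule) is already established, so O(escrow_roster).
Premise 6 does not contribute to this derivation.
So O(escrow_roster) follows.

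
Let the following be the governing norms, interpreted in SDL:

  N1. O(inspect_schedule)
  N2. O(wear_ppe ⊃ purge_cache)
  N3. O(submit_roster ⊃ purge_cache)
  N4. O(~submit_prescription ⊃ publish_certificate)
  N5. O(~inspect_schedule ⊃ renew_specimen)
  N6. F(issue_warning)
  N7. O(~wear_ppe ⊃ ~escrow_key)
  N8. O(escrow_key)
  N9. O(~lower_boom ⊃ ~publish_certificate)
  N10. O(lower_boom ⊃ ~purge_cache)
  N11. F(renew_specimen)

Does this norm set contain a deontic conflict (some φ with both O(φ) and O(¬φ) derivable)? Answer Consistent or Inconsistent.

Consistent

Premise 5 is O(~inspect_schedule ⊃ renew_specimen), but O(~inspect_schedule) is not derivable from the premises, so it does not yield O(renew_specimen).
So O(renew_specimen) is not derivable, and the apparent clash with O(~renew_specimen) does not arise.
A world satisfying every obligation exists (e.g. escrow_key=true, inspect_schedule=true, issue_warning=false, lower_boom=false, publish_certificate=false, purge_cache=true, renew_specimen=false, submit_prescription=true, submit_roster=false, wear_ppe=true); no atom is both obligatory and forbidden, so the set is consistent.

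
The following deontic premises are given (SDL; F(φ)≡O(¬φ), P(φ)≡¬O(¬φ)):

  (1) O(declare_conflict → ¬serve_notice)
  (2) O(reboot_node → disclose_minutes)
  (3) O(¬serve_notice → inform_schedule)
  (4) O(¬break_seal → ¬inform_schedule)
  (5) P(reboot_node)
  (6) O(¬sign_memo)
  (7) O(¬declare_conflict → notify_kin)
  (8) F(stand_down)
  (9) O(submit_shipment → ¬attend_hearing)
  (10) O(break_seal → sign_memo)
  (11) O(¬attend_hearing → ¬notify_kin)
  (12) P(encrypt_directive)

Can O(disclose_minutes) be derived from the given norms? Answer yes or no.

No

Premise 2 is O(reboot_node → disclose_minutes), but O(reboot_node) is not derivable from the premises (the permission P(reboot_node) asserts only ¬O(¬reboot_node), not O(reboot_node)), so it does not yield O(disclose_minutes).
No other premise forces O(disclose_minutes). An ideal world satisfying every premise can still have disclose_minutes false, so O(disclose_minutes) is not derivable.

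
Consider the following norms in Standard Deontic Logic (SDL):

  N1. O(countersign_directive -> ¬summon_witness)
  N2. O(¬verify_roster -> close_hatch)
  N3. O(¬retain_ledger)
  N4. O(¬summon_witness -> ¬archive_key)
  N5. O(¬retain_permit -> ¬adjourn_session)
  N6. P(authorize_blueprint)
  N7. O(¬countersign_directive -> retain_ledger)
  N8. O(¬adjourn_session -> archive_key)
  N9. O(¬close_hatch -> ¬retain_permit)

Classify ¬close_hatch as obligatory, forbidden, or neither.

Forbidden

From premise 3 we have O(¬retain_ledger).
The contrapositive of premise 7 (O(¬countersign_directive -> retain_ledger)) is O(¬retain_ledger -> countersign_directive), and O(¬retain_ledger) is already established, so O(countersign_directive).
From O(countersign_directive) and premise 1, O(countersign_directive -> ¬summon_witness), we obtain O(¬summon_witness).
From O(¬summon_witness) and premise 4, O(¬summon_witness -> ¬archive_key), we obtain O(¬archive_key).
Premise 8, O(¬adjourn_session -> archive_key), contraposes to O(¬archive_key -> adjourn_session); with O(¬archive_key) we get O(adjourn_session).
Premise 5 is O(¬retain_permit -> ¬adjourn_session); contrapositively O(adjourn_session -> retain_permit). Since O(adjourn_session) holds, K gives O(retain_permit).
Premise 9 is O(¬close_hatch -> ¬retain_permit); contrapositively O(retain_permit -> close_hatch). Since O(retain_permit) holds, K gives O(close_hatch).
Premises 2, 6 do not contribute to this derivation.
Thus O(close_hatch), which is F(¬close_hatch): ¬close_hatch is forbidden.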